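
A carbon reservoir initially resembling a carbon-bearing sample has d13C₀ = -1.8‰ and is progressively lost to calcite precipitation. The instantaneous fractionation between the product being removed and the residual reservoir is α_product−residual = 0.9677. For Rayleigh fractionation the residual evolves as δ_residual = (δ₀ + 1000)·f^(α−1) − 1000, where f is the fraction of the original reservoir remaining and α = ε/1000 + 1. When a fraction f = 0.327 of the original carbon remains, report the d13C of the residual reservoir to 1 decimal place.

Rayleigh residual: δ_res = (δ₀ + 1000)·f^(α−1) − 1000
α − 1 = -0.03230
f^(α−1) = 0.327^(-0.03230) = 1.036764
δ_res = (-1.8 + 1000) × 1.036764 − 1000 = 1034.898 − 1000 = 34.90‰

34.9‰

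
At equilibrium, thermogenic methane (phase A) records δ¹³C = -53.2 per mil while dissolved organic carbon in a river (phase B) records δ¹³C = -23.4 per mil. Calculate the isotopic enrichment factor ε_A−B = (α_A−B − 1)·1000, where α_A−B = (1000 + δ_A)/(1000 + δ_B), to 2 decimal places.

-30.51 per mil

α_A−B = (1000 + -53.2) / (1000 + -23.4) = 946.8 / 976.6 = 0.969486
ε_A−B = (0.969486 − 1) × 1000 = -30.514 per mil
(The approximation ε ≈ δ_A − δ_B would give -29.8 per mil.)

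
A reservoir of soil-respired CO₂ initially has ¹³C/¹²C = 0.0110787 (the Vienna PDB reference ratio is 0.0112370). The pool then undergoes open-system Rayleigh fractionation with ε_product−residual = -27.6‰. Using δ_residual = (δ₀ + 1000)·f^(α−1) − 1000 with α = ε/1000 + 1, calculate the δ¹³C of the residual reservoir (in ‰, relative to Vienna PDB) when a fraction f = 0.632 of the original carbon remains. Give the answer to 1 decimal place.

-1.5‰

δ₀ = (0.0110787/0.0112370 − 1)×1000 = (0.985913 − 1)×1000 = -14.087‰
α − 1 = ε/1000 = -0.0276
f^(α−1) = 0.632^(-0.0276) = 1.012745
δ_res = (-14.087 + 1000) × 1.012745 − 1000 = 998.478 − 1000 = -1.52‰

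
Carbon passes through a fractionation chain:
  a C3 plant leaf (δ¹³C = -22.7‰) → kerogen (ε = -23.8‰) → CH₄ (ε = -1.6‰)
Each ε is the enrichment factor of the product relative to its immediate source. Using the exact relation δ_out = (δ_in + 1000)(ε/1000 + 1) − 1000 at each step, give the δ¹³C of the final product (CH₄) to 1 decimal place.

step 1: δ = (-22.70 + 1000)·(-23.8/1000 + 1) − 1000 = -45.96‰
step 2: δ = (-45.96 + 1000)·(-1.6/1000 + 1) − 1000 = -47.49‰

-47.5‰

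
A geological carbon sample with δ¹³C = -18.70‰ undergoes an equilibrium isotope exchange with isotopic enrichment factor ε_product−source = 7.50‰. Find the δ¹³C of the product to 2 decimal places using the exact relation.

-11.34‰

To first order, δ_product ≈ δ_source + ε = -11.20‰.
Exactly, δ_product = (δ_source + 1000)·(ε/1000 + 1) − 1000.
δ_product = (-18.70 + 1000) × (7.50/1000 + 1) − 1000
δ_product = -11.340‰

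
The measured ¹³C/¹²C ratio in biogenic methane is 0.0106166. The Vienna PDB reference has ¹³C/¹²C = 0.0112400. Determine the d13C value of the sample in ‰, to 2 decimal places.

-55.46‰

d13C = (R_sample / R_standard − 1) × 1000
R_sample / R_standard = 0.0106166 / 0.0112400 = 0.944537
d13C = (0.944537 − 1) × 1000 = -55.463‰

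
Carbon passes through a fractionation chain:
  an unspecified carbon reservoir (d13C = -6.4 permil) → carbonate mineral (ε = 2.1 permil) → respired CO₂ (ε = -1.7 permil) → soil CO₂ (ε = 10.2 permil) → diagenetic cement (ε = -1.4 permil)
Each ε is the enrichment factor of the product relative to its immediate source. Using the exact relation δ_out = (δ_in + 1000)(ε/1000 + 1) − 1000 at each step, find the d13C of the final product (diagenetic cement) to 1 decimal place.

2.7 permil

step 1: δ = (-6.40 + 1000)·(2.1/1000 + 1) − 1000 = -4.31 permil
step 2: δ = (-4.31 + 1000)·(-1.7/1000 + 1) − 1000 = -6.01 permil
step 3: δ = (-6.01 + 1000)·(10.2/1000 + 1) − 1000 = 4.13 permil
step 4: δ = (4.13 + 1000)·(-1.4/1000 + 1) − 1000 = 2.73 permil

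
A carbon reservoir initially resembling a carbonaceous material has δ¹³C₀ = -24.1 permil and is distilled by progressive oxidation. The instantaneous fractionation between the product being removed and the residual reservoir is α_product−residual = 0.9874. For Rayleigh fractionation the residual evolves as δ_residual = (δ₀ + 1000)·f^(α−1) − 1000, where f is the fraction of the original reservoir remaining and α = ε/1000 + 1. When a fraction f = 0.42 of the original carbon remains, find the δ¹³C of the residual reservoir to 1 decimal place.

Rayleigh residual: δ_res = (δ₀ + 1000)·f^(α−1) − 1000
α − 1 = -0.01260
f^(α−1) = 0.42^(-0.01260) = 1.010990
δ_res = (-24.1 + 1000) × 1.010990 − 1000 = 986.626 − 1000 = -13.37 permil

-13.4 permil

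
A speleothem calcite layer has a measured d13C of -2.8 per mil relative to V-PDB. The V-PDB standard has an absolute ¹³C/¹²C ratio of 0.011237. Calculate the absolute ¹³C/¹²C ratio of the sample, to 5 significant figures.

R_sample = R_standard × (d13C/1000 + 1)
R_sample = 0.011237 × (-2.8/1000 + 1) = 0.011237 × 0.997200
R_sample = 0.0112055

0.011206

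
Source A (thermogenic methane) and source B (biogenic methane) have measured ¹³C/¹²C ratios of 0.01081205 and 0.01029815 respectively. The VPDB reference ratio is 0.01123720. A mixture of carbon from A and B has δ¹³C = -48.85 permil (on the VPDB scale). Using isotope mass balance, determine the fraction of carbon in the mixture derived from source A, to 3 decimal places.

0.759

δ_A = (0.01081205/0.01123720 − 1)×1000 = (0.962166 − 1)×1000 = -37.834 permil
δ_B = (0.01029815/0.01123720 − 1)×1000 = (0.916434 − 1)×1000 = -83.566 permil
f_A = (δ_mix − δ_B)/(δ_A − δ_B) = (-48.85 − (-83.566))/(-37.834 − (-83.566))
f_A = 34.716 / 45.732 = 0.7591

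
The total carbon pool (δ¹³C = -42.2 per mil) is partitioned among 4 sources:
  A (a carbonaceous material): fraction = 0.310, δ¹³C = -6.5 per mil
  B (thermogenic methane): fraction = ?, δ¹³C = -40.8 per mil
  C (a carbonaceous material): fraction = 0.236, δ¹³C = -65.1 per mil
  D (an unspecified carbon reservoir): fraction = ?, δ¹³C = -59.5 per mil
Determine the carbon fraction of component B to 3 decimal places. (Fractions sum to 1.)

0.117

Let f_B and f_D be the unknown fractions; fractions sum to 1 so f_B + f_D = 0.454.
Mass balance: Σ fᵢ·δᵢ = δ_bulk ⇒ f_B·(-40.8) + f_D·(-59.5) = -42.2 − (-17.379) = -24.821
Substitute f_D = 0.454 − f_B:
f_B·(-40.8 − -59.5) = -24.821 − 0.454×(-59.5) = 2.192
f_B = 2.192 / 18.7 = 0.1172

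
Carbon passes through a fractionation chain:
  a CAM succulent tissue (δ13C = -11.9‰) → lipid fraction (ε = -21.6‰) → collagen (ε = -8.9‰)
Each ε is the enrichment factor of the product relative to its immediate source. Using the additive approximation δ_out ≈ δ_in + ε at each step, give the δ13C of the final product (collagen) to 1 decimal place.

-42.4‰

step 1: δ ≈ -11.9 + (-21.6) = -33.5‰
step 2: δ ≈ -33.5 + (-8.9) = -42.4‰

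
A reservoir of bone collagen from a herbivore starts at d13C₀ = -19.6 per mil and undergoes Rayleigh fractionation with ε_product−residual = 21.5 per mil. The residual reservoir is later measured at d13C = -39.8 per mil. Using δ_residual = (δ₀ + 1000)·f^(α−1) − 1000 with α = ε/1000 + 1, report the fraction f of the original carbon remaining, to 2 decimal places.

0.38

α − 1 = ε/1000 = 0.0215
(δ_res + 1000)/(δ₀ + 1000) = (-39.8 + 1000)/(-19.6 + 1000) = 960.2/980.4 = 0.979396
f = 0.979396^(1/0.0215) = exp(ln(0.979396)/0.0215) = exp(-0.02082/0.0215)
f = exp(-0.9683) = 0.3797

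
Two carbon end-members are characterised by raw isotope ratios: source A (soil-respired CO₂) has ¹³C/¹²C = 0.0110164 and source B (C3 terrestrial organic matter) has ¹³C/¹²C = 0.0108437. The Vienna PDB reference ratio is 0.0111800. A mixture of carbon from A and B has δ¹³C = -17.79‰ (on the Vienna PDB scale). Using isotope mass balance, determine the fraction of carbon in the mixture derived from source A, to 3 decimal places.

0.796

δ_A = (0.0110164/0.0111800 − 1)×1000 = (0.985367 − 1)×1000 = -14.633‰
δ_B = (0.0108437/0.0111800 − 1)×1000 = (0.969919 − 1)×1000 = -30.081‰
f_A = (δ_mix − δ_B)/(δ_A − δ_B) = (-17.79 − (-30.081))/(-14.633 − (-30.081))
f_A = 12.291 / 15.447 = 0.7956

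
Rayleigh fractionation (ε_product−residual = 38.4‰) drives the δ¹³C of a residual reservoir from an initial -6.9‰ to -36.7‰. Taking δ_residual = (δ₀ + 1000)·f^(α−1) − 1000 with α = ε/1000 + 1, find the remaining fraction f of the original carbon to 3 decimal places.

0.452

α − 1 = ε/1000 = 0.0384
(δ_res + 1000)/(δ₀ + 1000) = (-36.7 + 1000)/(-6.9 + 1000) = 963.3/993.1 = 0.969993
f = 0.969993^(1/0.0384) = exp(ln(0.969993)/0.0384) = exp(-0.03047/0.0384)
f = exp(-0.7934) = 0.4523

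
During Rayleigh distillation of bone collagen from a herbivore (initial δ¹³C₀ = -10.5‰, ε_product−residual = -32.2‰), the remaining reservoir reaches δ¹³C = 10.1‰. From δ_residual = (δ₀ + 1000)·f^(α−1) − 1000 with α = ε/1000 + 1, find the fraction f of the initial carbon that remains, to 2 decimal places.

α − 1 = ε/1000 = -0.0322
(δ_res + 1000)/(δ₀ + 1000) = (10.1 + 1000)/(-10.5 + 1000) = 1010.1/989.5 = 1.020819
f = 1.020819^(1/-0.0322) = exp(ln(1.020819)/-0.0322) = exp(0.02060/-0.0322)
f = exp(-0.6399) = 0.5273

0.53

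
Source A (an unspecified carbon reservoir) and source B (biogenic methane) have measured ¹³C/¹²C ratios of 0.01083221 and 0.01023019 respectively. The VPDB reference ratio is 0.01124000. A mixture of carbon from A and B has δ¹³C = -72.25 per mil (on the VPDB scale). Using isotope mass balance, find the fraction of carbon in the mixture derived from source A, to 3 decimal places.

0.328

δ_A = (0.01083221/0.01124000 − 1)×1000 = (0.963720 − 1)×1000 = -36.280 per mil
δ_B = (0.01023019/0.01124000 − 1)×1000 = (0.910159 − 1)×1000 = -89.841 per mil
f_A = (δ_mix − δ_B)/(δ_A − δ_B) = (-72.25 − (-89.841))/(-36.280 − (-89.841))
f_A = 17.591 / 53.560 = 0.3284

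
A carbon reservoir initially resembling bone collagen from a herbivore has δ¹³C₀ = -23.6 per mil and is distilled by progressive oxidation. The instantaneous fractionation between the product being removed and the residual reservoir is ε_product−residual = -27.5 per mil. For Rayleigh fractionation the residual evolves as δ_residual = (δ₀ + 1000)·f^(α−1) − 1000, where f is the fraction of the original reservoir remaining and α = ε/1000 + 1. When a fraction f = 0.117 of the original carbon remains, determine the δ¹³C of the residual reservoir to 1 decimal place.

Rayleigh residual: δ_res = (δ₀ + 1000)·f^(α−1) − 1000
α = ε/1000 + 1 = 0.97250, so α − 1 = -0.02750
f^(α−1) = 0.117^(-0.02750) = 1.060779
δ_res = (-23.6 + 1000) × 1.060779 − 1000 = 1035.745 − 1000 = 35.74 per mil

35.7 per mil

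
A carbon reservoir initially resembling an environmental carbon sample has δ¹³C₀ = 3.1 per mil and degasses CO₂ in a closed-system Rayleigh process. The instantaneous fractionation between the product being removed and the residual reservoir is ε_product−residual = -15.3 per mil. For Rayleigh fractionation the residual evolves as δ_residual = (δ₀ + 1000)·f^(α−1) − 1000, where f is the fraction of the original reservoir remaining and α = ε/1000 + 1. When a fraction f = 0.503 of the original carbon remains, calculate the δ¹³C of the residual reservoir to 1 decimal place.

13.7 per mil

Rayleigh residual: δ_res = (δ₀ + 1000)·f^(α−1) − 1000
α = ε/1000 + 1 = 0.98470, so α − 1 = -0.01530
f^(α−1) = 0.503^(-0.01530) = 1.010569
δ_res = (3.1 + 1000) × 1.010569 − 1000 = 1013.702 − 1000 = 13.70 per mil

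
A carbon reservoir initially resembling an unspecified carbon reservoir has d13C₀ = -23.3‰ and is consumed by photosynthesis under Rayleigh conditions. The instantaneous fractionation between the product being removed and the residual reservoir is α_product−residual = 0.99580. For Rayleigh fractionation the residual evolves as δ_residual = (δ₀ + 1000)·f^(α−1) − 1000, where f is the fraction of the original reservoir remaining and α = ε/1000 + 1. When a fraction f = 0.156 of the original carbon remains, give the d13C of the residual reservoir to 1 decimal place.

-15.6‰

Rayleigh residual: δ_res = (δ₀ + 1000)·f^(α−1) − 1000
α − 1 = -0.00420
f^(α−1) = 0.156^(-0.00420) = 1.007834
δ_res = (-23.3 + 1000) × 1.007834 − 1000 = 984.351 − 1000 = -15.65‰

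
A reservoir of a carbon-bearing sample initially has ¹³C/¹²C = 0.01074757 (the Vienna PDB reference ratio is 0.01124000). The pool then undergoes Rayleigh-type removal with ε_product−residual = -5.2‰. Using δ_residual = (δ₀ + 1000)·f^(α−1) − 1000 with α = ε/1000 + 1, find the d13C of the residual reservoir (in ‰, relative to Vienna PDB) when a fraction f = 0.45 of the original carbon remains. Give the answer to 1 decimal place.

-39.8‰

δ₀ = (0.01074757/0.01124000 − 1)×1000 = (0.956190 − 1)×1000 = -43.810‰
α − 1 = ε/1000 = -0.0052
f^(α−1) = 0.45^(-0.0052) = 1.004161
δ_res = (-43.810 + 1000) × 1.004161 − 1000 = 960.168 − 1000 = -39.83‰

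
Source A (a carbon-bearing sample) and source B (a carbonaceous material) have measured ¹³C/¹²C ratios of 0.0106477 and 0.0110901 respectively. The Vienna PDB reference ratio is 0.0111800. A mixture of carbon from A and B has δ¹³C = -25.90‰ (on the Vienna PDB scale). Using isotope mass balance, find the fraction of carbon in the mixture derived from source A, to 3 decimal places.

δ_A = (0.0106477/0.0111800 − 1)×1000 = (0.952388 − 1)×1000 = -47.612‰
δ_B = (0.0110901/0.0111800 − 1)×1000 = (0.991959 − 1)×1000 = -8.041‰
f_A = (δ_mix − δ_B)/(δ_A − δ_B) = (-25.90 − (-8.041))/(-47.612 − (-8.041))
f_A = -17.859 / -39.571 = 0.4513

0.451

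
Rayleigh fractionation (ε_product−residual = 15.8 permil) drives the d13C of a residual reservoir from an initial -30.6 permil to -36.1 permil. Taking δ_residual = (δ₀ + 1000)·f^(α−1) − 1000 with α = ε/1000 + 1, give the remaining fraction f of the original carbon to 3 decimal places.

α − 1 = ε/1000 = 0.0158
(δ_res + 1000)/(δ₀ + 1000) = (-36.1 + 1000)/(-30.6 + 1000) = 963.9/969.4 = 0.994326
f = 0.994326^(1/0.0158) = exp(ln(0.994326)/0.0158) = exp(-0.00569/0.0158)
f = exp(-0.3601) = 0.6976

0.698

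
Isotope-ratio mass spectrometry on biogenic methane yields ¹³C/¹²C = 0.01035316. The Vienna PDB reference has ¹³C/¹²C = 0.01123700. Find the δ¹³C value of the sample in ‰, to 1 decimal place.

δ¹³C = (R_sample / R_standard − 1) × 1000
R_sample / R_standard = 0.01035316 / 0.01123700 = 0.921346
δ¹³C = (0.921346 − 1) × 1000 = -78.65‰

-78.7‰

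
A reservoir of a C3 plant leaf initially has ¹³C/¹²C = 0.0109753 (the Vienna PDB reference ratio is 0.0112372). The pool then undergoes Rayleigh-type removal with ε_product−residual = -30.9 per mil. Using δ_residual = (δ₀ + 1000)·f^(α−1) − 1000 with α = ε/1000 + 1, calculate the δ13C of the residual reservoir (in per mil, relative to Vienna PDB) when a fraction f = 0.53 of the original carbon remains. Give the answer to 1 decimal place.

δ₀ = (0.0109753/0.0112372 − 1)×1000 = (0.976693 − 1)×1000 = -23.307 per mil
α − 1 = ε/1000 = -0.0309
f^(α−1) = 0.53^(-0.0309) = 1.019811
δ_res = (-23.307 + 1000) × 1.019811 − 1000 = 996.043 − 1000 = -3.96 per mil

-4.0 per mil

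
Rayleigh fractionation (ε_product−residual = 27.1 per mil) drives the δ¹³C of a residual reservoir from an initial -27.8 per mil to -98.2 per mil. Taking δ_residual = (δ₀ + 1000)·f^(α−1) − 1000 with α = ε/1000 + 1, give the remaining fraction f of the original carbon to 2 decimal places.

α − 1 = ε/1000 = 0.0271
(δ_res + 1000)/(δ₀ + 1000) = (-98.2 + 1000)/(-27.8 + 1000) = 901.8/972.2 = 0.927587
f = 0.927587^(1/0.0271) = exp(ln(0.927587)/0.0271) = exp(-0.07517/0.0271)
f = exp(-2.7738) = 0.0624

0.06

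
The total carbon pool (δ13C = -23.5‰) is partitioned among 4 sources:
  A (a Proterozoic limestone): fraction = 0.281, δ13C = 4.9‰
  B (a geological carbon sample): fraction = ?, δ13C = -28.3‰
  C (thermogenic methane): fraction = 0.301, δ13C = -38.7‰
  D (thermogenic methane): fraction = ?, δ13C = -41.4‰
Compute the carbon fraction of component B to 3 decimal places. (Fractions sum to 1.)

Let f_B and f_D be the unknown fractions; fractions sum to 1 so f_B + f_D = 0.418.
Mass balance: Σ fᵢ·δᵢ = δ_bulk ⇒ f_B·(-28.3) + f_D·(-41.4) = -23.5 − (-10.272) = -13.228
Substitute f_D = 0.418 − f_B:
f_B·(-28.3 − -41.4) = -13.228 − 0.418×(-41.4) = 4.077
f_B = 4.077 / 13.1 = 0.3112

0.311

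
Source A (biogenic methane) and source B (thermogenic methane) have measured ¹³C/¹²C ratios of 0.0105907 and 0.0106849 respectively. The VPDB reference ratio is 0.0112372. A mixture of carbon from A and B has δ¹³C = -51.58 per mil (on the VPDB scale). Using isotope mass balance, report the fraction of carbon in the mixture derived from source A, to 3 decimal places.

δ_A = (0.0105907/0.0112372 − 1)×1000 = (0.942468 − 1)×1000 = -57.532 per mil
δ_B = (0.0106849/0.0112372 − 1)×1000 = (0.950851 − 1)×1000 = -49.149 per mil
f_A = (δ_mix − δ_B)/(δ_A − δ_B) = (-51.58 − (-49.149))/(-57.532 − (-49.149))
f_A = -2.431 / -8.383 = 0.2900

0.290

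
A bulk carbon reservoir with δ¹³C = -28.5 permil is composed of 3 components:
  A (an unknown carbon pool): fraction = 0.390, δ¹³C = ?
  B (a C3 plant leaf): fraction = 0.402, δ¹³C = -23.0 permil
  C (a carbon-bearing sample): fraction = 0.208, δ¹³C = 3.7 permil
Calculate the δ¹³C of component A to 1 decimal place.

-51.3 permil

Isotope mass balance: δ_bulk = Σ fᵢ·δᵢ.
-28.5 = 0.390×δ_A + 0.402×(-23.0) + 0.208×(3.7)
0.390·δ_A = -28.5 − (-8.476) = -20.024
δ_A = -20.024 / 0.390 = -51.34 permil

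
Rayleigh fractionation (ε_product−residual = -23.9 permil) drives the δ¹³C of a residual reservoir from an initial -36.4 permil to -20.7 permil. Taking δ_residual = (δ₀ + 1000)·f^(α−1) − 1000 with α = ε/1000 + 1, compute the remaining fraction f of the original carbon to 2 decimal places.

0.51

α − 1 = ε/1000 = -0.0239
(δ_res + 1000)/(δ₀ + 1000) = (-20.7 + 1000)/(-36.4 + 1000) = 979.3/963.6 = 1.016293
f = 1.016293^(1/-0.0239) = exp(ln(1.016293)/-0.0239) = exp(0.01616/-0.0239)
f = exp(-0.6762) = 0.5085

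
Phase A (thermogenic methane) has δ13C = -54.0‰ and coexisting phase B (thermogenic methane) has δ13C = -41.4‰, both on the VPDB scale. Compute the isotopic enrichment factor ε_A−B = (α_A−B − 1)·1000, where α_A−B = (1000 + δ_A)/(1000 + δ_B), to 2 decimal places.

-13.14‰

α_A−B = (1000 + -54.0) / (1000 + -41.4) = 946.0 / 958.6 = 0.986856
ε_A−B = (0.986856 − 1) × 1000 = -13.144‰
(The approximation ε ≈ δ_A − δ_B would give -12.6‰.)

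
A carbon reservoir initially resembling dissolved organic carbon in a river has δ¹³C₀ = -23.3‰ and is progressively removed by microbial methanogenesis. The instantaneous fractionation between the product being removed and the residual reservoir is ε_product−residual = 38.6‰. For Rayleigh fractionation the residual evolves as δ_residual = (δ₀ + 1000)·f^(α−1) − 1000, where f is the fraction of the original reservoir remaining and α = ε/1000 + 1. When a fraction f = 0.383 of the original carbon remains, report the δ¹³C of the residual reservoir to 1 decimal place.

Rayleigh residual: δ_res = (δ₀ + 1000)·f^(α−1) − 1000
α = ε/1000 + 1 = 1.03860, so α − 1 = 0.03860
f^(α−1) = 0.383^(0.03860) = 0.963633
δ_res = (-23.3 + 1000) × 0.963633 − 1000 = 941.180 − 1000 = -58.82‰

-58.8‰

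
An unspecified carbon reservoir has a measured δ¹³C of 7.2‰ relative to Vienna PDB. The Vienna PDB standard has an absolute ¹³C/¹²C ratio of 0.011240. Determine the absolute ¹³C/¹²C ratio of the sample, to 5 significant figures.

R_sample = R_standard × (δ¹³C/1000 + 1)
R_sample = 0.011240 × (7.2/1000 + 1) = 0.011240 × 1.007200
R_sample = 0.0113209

0.011321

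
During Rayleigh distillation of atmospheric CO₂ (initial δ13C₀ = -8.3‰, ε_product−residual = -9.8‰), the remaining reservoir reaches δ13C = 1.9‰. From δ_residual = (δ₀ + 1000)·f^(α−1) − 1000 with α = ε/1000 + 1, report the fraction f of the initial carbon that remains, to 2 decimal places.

α − 1 = ε/1000 = -0.0098
(δ_res + 1000)/(δ₀ + 1000) = (1.9 + 1000)/(-8.3 + 1000) = 1001.9/991.7 = 1.010285
f = 1.010285^(1/-0.0098) = exp(ln(1.010285)/-0.0098) = exp(0.01023/-0.0098)
f = exp(-1.0442) = 0.3520

0.35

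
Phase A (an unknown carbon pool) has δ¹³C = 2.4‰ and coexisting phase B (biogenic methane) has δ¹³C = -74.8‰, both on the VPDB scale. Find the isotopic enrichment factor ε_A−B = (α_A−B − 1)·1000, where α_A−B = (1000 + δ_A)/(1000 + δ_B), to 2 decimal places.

α_A−B = (1000 + 2.4) / (1000 + -74.8) = 1002.4 / 925.2 = 1.083441
ε_A−B = (1.083441 − 1) × 1000 = 83.441‰
(The approximation ε ≈ δ_A − δ_B would give 77.2‰.)

83.44‰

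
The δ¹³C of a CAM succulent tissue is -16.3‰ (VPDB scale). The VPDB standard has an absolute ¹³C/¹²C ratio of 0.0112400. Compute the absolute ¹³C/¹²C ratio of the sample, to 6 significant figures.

R_sample = R_standard × (δ¹³C/1000 + 1)
R_sample = 0.0112400 × (-16.3/1000 + 1) = 0.0112400 × 0.983700
R_sample = 0.0110568

0.0110568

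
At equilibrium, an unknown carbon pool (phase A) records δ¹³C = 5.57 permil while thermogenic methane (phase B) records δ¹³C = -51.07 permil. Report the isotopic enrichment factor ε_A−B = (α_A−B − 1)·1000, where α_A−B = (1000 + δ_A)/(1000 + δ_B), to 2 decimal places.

α_A−B = (1000 + 5.57) / (1000 + -51.07) = 1005.57 / 948.93 = 1.059688
ε_A−B = (1.059688 − 1) × 1000 = 59.688 permil
(The approximation ε ≈ δ_A − δ_B would give 56.64 permil.)

59.69 permil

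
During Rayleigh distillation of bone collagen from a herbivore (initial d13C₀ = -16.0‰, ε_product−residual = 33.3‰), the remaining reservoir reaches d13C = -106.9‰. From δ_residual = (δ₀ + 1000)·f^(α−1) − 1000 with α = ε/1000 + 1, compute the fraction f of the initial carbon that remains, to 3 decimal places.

α − 1 = ε/1000 = 0.0333
(δ_res + 1000)/(δ₀ + 1000) = (-106.9 + 1000)/(-16.0 + 1000) = 893.1/984.0 = 0.907622
f = 0.907622^(1/0.0333) = exp(ln(0.907622)/0.0333) = exp(-0.09693/0.0333)
f = exp(-2.9107) = 0.0544

0.054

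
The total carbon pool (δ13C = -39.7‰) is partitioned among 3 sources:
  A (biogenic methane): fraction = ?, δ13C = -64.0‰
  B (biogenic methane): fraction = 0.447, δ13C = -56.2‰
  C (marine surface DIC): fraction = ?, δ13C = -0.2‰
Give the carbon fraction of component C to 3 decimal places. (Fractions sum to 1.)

Let f_C and f_A be the unknown fractions; fractions sum to 1 so f_C + f_A = 0.553.
Mass balance: Σ fᵢ·δᵢ = δ_bulk ⇒ f_C·(-0.2) + f_A·(-64.0) = -39.7 − (-25.121) = -14.579
Substitute f_A = 0.553 − f_C:
f_C·(-0.2 − -64.0) = -14.579 − 0.553×(-64.0) = 20.813
f_C = 20.813 / 63.8 = 0.3262

0.326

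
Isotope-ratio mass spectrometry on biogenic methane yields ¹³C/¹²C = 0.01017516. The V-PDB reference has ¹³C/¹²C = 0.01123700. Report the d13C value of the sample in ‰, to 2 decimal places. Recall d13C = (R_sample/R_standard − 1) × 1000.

-94.49‰

d13C = (R_sample / R_standard − 1) × 1000
R_sample / R_standard = 0.01017516 / 0.01123700 = 0.905505
d13C = (0.905505 − 1) × 1000 = -94.495‰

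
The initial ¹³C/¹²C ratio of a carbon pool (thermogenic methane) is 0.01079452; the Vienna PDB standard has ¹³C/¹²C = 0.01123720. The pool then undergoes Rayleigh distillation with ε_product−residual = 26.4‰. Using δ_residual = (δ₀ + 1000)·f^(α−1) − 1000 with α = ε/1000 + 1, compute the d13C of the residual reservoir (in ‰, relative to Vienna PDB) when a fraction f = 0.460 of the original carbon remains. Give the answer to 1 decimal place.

-58.9‰

δ₀ = (0.01079452/0.01123720 − 1)×1000 = (0.960606 − 1)×1000 = -39.394‰
α − 1 = ε/1000 = 0.0264
f^(α−1) = 0.460^(0.0264) = 0.979708
δ_res = (-39.394 + 1000) × 0.979708 − 1000 = 941.114 − 1000 = -58.89‰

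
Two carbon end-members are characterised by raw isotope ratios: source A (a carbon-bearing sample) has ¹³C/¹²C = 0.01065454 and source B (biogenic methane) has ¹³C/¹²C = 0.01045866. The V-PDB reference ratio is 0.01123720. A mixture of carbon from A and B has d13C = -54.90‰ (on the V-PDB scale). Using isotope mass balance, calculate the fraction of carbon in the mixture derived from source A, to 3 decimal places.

δ_A = (0.01065454/0.01123720 − 1)×1000 = (0.948149 − 1)×1000 = -51.851‰
δ_B = (0.01045866/0.01123720 − 1)×1000 = (0.930718 − 1)×1000 = -69.282‰
f_A = (δ_mix − δ_B)/(δ_A − δ_B) = (-54.90 − (-69.282))/(-51.851 − (-69.282))
f_A = 14.382 / 17.431 = 0.8251

0.825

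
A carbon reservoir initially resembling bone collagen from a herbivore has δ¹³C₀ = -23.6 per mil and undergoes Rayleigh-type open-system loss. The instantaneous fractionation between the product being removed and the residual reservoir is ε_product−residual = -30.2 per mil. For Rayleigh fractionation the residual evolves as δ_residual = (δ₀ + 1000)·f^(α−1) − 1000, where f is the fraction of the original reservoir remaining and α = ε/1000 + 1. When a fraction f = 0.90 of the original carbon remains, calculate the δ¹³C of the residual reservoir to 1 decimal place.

Rayleigh residual: δ_res = (δ₀ + 1000)·f^(α−1) − 1000
α = ε/1000 + 1 = 0.96980, so α − 1 = -0.03020
f^(α−1) = 0.90^(-0.03020) = 1.003187
δ_res = (-23.6 + 1000) × 1.003187 − 1000 = 979.512 − 1000 = -20.49 per mil

-20.5 per mil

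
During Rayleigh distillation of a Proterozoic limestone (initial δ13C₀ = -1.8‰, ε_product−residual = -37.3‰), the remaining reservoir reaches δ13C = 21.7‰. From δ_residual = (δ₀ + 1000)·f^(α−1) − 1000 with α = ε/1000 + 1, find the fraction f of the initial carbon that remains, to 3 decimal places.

α − 1 = ε/1000 = -0.0373
(δ_res + 1000)/(δ₀ + 1000) = (21.7 + 1000)/(-1.8 + 1000) = 1021.7/998.2 = 1.023542
f = 1.023542^(1/-0.0373) = exp(ln(1.023542)/-0.0373) = exp(0.02327/-0.0373)
f = exp(-0.6238) = 0.5359

0.536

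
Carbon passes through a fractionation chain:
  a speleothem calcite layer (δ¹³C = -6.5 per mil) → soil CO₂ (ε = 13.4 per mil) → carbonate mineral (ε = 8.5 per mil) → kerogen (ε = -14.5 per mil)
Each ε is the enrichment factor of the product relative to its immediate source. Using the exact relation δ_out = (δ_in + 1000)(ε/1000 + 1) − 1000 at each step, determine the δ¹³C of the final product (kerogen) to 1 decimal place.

0.6 per mil

step 1: δ = (-6.50 + 1000)·(13.4/1000 + 1) − 1000 = 6.81 per mil
step 2: δ = (6.81 + 1000)·(8.5/1000 + 1) − 1000 = 15.37 per mil
step 3: δ = (15.37 + 1000)·(-14.5/1000 + 1) − 1000 = 0.65 per mil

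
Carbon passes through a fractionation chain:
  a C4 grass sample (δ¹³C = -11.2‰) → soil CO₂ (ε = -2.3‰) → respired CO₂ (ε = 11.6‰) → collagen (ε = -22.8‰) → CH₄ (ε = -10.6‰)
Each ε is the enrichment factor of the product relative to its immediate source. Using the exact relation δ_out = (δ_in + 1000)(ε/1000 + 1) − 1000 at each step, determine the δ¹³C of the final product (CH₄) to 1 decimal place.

step 1: δ = (-11.20 + 1000)·(-2.3/1000 + 1) − 1000 = -13.47‰
step 2: δ = (-13.47 + 1000)·(11.6/1000 + 1) − 1000 = -2.03‰
step 3: δ = (-2.03 + 1000)·(-22.8/1000 + 1) − 1000 = -24.78‰
step 4: δ = (-24.78 + 1000)·(-10.6/1000 + 1) − 1000 = -35.12‰

-35.1‰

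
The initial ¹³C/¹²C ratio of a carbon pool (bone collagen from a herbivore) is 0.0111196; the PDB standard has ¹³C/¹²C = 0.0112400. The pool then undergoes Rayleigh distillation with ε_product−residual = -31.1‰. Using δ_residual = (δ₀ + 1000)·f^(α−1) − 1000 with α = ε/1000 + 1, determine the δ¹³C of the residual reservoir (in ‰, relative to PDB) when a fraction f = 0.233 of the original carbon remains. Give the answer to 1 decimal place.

35.1‰

δ₀ = (0.0111196/0.0112400 − 1)×1000 = (0.989288 − 1)×1000 = -10.712‰
α − 1 = ε/1000 = -0.0311
f^(α−1) = 0.233^(-0.0311) = 1.046346
δ_res = (-10.712 + 1000) × 1.046346 − 1000 = 1035.138 − 1000 = 35.14‰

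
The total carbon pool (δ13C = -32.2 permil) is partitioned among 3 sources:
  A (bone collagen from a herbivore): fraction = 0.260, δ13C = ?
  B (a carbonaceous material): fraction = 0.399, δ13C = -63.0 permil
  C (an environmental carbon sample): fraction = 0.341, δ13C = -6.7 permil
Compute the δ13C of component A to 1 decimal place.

Isotope mass balance: δ_bulk = Σ fᵢ·δᵢ.
-32.2 = 0.260×δ_A + 0.399×(-63.0) + 0.341×(-6.7)
0.260·δ_A = -32.2 − (-27.422) = -4.778
δ_A = -4.778 / 0.260 = -18.38 permil

-18.4 permil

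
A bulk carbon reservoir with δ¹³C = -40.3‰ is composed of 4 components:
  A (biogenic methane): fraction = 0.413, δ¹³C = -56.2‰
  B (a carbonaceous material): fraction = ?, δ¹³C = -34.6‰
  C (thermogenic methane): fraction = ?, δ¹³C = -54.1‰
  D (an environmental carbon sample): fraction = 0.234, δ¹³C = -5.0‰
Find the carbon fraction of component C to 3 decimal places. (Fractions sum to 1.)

0.190

Let f_C and f_B be the unknown fractions; fractions sum to 1 so f_C + f_B = 0.353.
Mass balance: Σ fᵢ·δᵢ = δ_bulk ⇒ f_C·(-54.1) + f_B·(-34.6) = -40.3 − (-24.381) = -15.919
Substitute f_B = 0.353 − f_C:
f_C·(-54.1 − -34.6) = -15.919 − 0.353×(-34.6) = -3.706
f_C = -3.706 / -19.5 = 0.1900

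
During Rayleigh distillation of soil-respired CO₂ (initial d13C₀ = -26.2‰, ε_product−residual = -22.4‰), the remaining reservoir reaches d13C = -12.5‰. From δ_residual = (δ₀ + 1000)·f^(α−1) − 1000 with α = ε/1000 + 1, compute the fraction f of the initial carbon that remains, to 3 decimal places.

0.536

α − 1 = ε/1000 = -0.0224
(δ_res + 1000)/(δ₀ + 1000) = (-12.5 + 1000)/(-26.2 + 1000) = 987.5/973.8 = 1.014069
f = 1.014069^(1/-0.0224) = exp(ln(1.014069)/-0.0224) = exp(0.01397/-0.0224)
f = exp(-0.6237) = 0.5360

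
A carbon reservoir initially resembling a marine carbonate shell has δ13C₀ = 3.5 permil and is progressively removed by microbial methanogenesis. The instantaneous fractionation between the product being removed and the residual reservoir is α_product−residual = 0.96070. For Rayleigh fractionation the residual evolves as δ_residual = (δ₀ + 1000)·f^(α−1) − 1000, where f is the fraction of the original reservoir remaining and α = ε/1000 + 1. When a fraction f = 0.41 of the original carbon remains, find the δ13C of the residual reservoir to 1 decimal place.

Rayleigh residual: δ_res = (δ₀ + 1000)·f^(α−1) − 1000
α − 1 = -0.03930
f^(α−1) = 0.41^(-0.03930) = 1.035661
δ_res = (3.5 + 1000) × 1.035661 − 1000 = 1039.286 − 1000 = 39.29 permil

39.3 permil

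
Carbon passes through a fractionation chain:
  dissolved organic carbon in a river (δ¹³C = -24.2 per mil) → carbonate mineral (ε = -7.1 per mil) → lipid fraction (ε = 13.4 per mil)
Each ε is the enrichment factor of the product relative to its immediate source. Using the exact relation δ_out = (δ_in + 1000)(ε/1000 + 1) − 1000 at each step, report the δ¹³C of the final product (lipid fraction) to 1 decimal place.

step 1: δ = (-24.20 + 1000)·(-7.1/1000 + 1) − 1000 = -31.13 per mil
step 2: δ = (-31.13 + 1000)·(13.4/1000 + 1) − 1000 = -18.15 per mil

-18.1 per mil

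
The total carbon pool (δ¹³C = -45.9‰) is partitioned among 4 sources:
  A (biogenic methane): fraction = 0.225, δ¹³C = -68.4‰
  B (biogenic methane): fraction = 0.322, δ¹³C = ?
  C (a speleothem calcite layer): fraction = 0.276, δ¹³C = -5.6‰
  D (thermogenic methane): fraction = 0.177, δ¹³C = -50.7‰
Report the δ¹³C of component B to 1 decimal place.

-62.1‰

Isotope mass balance: δ_bulk = Σ fᵢ·δᵢ.
-45.9 = 0.225×(-68.4) + 0.322×δ_B + 0.276×(-5.6) + 0.177×(-50.7)
0.322·δ_B = -45.9 − (-25.910) = -19.990
δ_B = -19.990 / 0.322 = -62.08‰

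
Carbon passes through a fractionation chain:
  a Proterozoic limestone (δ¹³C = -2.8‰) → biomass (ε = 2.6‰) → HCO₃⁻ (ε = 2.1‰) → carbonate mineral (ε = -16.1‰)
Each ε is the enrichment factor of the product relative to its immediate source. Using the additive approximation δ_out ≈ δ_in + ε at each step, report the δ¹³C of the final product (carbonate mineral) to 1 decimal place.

step 1: δ ≈ -2.8 + (2.6) = -0.2‰
step 2: δ ≈ -0.2 + (2.1) = 1.9‰
step 3: δ ≈ 1.9 + (-16.1) = -14.2‰

-14.2‰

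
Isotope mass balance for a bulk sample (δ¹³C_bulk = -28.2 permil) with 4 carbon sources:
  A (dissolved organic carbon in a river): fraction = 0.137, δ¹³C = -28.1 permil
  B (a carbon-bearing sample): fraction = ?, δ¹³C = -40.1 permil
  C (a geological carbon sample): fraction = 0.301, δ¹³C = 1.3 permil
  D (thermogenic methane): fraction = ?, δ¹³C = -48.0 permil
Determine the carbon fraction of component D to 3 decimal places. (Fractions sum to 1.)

Let f_D and f_B be the unknown fractions; fractions sum to 1 so f_D + f_B = 0.562.
Mass balance: Σ fᵢ·δᵢ = δ_bulk ⇒ f_D·(-48.0) + f_B·(-40.1) = -28.2 − (-3.458) = -24.742
Substitute f_B = 0.562 − f_D:
f_D·(-48.0 − -40.1) = -24.742 − 0.562×(-40.1) = -2.205
f_D = -2.205 / -7.9 = 0.2792

0.279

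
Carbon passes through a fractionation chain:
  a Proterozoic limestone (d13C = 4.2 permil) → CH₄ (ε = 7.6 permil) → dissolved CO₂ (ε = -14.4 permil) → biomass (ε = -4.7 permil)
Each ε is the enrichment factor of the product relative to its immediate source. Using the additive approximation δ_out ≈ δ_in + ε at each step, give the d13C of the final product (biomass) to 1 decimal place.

step 1: δ ≈ 4.2 + (7.6) = 11.8 permil
step 2: δ ≈ 11.8 + (-14.4) = -2.6 permil
step 3: δ ≈ -2.6 + (-4.7) = -7.3 permil

-7.3 permil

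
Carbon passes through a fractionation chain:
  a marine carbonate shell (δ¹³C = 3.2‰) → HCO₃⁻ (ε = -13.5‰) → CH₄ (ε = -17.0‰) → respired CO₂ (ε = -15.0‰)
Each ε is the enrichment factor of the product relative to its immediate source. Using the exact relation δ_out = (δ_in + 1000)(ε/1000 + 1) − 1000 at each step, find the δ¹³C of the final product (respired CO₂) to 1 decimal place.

step 1: δ = (3.20 + 1000)·(-13.5/1000 + 1) − 1000 = -10.34‰
step 2: δ = (-10.34 + 1000)·(-17.0/1000 + 1) − 1000 = -27.17‰
step 3: δ = (-27.17 + 1000)·(-15.0/1000 + 1) − 1000 = -41.76‰

-41.8‰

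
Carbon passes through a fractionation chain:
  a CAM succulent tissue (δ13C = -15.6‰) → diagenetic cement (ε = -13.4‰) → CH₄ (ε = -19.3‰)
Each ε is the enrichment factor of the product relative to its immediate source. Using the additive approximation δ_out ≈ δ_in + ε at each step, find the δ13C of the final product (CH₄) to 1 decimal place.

step 1: δ ≈ -15.6 + (-13.4) = -29.0‰
step 2: δ ≈ -29.0 + (-19.3) = -48.3‰

-48.3‰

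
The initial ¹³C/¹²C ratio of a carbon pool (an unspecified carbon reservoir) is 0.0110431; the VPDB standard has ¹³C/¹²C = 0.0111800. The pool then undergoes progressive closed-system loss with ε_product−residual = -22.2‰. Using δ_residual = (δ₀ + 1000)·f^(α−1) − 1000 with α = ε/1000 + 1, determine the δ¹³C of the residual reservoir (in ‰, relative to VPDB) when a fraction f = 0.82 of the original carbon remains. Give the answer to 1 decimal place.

-7.9‰

δ₀ = (0.0110431/0.0111800 − 1)×1000 = (0.987755 − 1)×1000 = -12.245‰
α − 1 = ε/1000 = -0.0222
f^(α−1) = 0.82^(-0.0222) = 1.004415
δ_res = (-12.245 + 1000) × 1.004415 − 1000 = 992.116 − 1000 = -7.88‰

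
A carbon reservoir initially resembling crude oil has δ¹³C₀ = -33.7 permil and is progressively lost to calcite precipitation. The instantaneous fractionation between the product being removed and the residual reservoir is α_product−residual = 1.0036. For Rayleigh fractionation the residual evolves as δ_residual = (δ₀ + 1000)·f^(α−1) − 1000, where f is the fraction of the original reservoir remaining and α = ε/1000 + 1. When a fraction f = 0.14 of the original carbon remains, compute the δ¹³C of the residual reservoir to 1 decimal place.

-40.5 permil

Rayleigh residual: δ_res = (δ₀ + 1000)·f^(α−1) − 1000
α − 1 = 0.00360
f^(α−1) = 0.14^(0.00360) = 0.992947
δ_res = (-33.7 + 1000) × 0.992947 − 1000 = 959.485 − 1000 = -40.52 permil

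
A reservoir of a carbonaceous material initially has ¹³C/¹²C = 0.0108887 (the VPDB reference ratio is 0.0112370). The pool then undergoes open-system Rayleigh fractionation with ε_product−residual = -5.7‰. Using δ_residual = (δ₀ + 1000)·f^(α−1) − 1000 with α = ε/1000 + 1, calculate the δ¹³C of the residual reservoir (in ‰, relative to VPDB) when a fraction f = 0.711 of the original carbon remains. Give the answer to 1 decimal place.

δ₀ = (0.0108887/0.0112370 − 1)×1000 = (0.969004 − 1)×1000 = -30.996‰
α − 1 = ε/1000 = -0.0057
f^(α−1) = 0.711^(-0.0057) = 1.001946
δ_res = (-30.996 + 1000) × 1.001946 − 1000 = 970.890 − 1000 = -29.11‰

-29.1‰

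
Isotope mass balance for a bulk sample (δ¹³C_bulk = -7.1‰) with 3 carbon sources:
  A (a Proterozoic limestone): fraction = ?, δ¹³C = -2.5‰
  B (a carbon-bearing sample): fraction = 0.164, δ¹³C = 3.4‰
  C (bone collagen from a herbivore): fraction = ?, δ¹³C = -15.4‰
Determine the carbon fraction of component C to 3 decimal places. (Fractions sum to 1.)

Let f_C and f_A be the unknown fractions; fractions sum to 1 so f_C + f_A = 0.836.
Mass balance: Σ fᵢ·δᵢ = δ_bulk ⇒ f_C·(-15.4) + f_A·(-2.5) = -7.1 − (0.558) = -7.658
Substitute f_A = 0.836 − f_C:
f_C·(-15.4 − -2.5) = -7.658 − 0.836×(-2.5) = -5.568
f_C = -5.568 / -12.9 = 0.4316

0.432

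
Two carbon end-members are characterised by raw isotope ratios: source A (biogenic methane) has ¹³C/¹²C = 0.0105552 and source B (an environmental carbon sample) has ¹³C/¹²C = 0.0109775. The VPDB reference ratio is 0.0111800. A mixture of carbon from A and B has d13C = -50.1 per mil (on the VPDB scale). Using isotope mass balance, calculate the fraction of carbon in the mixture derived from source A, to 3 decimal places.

0.847

δ_A = (0.0105552/0.0111800 − 1)×1000 = (0.944114 − 1)×1000 = -55.886 per mil
δ_B = (0.0109775/0.0111800 − 1)×1000 = (0.981887 − 1)×1000 = -18.113 per mil
f_A = (δ_mix − δ_B)/(δ_A − δ_B) = (-50.1 − (-18.113))/(-55.886 − (-18.113))
f_A = -31.987 / -37.773 = 0.8468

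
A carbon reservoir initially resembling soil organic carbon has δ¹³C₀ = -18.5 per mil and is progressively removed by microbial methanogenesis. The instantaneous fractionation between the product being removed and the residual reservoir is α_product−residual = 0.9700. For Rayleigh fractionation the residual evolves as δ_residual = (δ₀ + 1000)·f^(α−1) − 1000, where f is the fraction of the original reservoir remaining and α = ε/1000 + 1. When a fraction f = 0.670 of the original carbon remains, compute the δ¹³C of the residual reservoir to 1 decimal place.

-6.6 per mil

Rayleigh residual: δ_res = (δ₀ + 1000)·f^(α−1) − 1000
α − 1 = -0.03000
f^(α−1) = 0.670^(-0.03000) = 1.012087
δ_res = (-18.5 + 1000) × 1.012087 − 1000 = 993.363 − 1000 = -6.64 per mil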